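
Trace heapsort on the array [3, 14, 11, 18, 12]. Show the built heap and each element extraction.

Build heap: [18, 14, 11, 3, 12]
Extract 18: [14, 12, 11, 3, 18]
Extract 14: [12, 3, 11, 14, 18]
Extract 12: [11, 3, 12, 14, 18]
Extract 11: [3, 11, 12, 14, 18]


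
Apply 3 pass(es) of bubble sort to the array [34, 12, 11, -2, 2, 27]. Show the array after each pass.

After pass 1: [12, 11, -2, 2, 27, 34] (5 swaps)
After pass 2: [11, -2, 2, 12, 27, 34] (3 swaps)
After pass 3: [-2, 2, 11, 12, 27, 34] (2 swaps)
Total swaps: 10


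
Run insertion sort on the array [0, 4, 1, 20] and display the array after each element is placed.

First element 0 is already 'sorted'
Insert 4: shifted 0 elements -> [0, 4, 1, 20]
Insert 1: shifted 1 elements -> [0, 1, 4, 20]
Insert 20: shifted 0 elements -> [0, 1, 4, 20]


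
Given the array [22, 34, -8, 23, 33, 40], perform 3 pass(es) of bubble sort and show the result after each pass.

After pass 1: [22, -8, 23, 33, 34, 40] (3 swaps)
After pass 2: [-8, 22, 23, 33, 34, 40] (1 swaps)
After pass 3: [-8, 22, 23, 33, 34, 40] (0 swaps)
Total swaps: 4


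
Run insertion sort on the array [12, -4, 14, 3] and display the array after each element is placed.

First element 12 is already 'sorted'
Insert -4: shifted 1 elements -> [-4, 12, 14, 3]
Insert 14: shifted 0 elements -> [-4, 12, 14, 3]
Insert 3: shifted 2 elements -> [-4, 3, 12, 14]


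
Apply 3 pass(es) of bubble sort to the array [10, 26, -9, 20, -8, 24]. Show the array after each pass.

After pass 1: [10, -9, 20, -8, 24, 26] (4 swaps)
After pass 2: [-9, 10, -8, 20, 24, 26] (2 swaps)
After pass 3: [-9, -8, 10, 20, 24, 26] (1 swaps)
Total swaps: 7


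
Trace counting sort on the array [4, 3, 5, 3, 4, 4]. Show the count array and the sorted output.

Count array: [0, 0, 0, 2, 3, 1]
(count[i] = number of elements equal to i)
Cumulative count: [0, 0, 0, 2, 5, 6]
Sorted: [3, 3, 4, 4, 4, 5]


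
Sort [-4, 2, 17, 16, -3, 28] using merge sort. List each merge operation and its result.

Divide and conquer:
  Merge [2] + [17] -> [2, 17]
  Merge [-4] + [2, 17] -> [-4, 2, 17]
  Merge [-3] + [28] -> [-3, 28]
  Merge [16] + [-3, 28] -> [-3, 16, 28]
  Merge [-4, 2, 17] + [-3, 16, 28] -> [-4, -3, 2, 16, 17, 28]


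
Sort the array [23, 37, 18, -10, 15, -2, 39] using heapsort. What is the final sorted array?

Build heap: [39, 37, 23, -10, 15, -2, 18]
Extract 39: [37, 18, 23, -10, 15, -2, 39]
Extract 37: [23, 18, -2, -10, 15, 37, 39]
Extract 23: [18, 15, -2, -10, 23, 37, 39]
Extract 18: [15, -10, -2, 18, 23, 37, 39]
Extract 15: [-2, -10, 15, 18, 23, 37, 39]
Extract -2: [-10, -2, 15, 18, 23, 37, 39]


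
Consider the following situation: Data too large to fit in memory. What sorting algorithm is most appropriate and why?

Best choice: External merge sort
Reason: Minimizes disk I/O by sequential reads/writes


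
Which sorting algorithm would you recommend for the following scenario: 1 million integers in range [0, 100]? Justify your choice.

Best choice: Counting sort
Reason: O(n + k) where k=100 is small; linear time beats O(n log n)


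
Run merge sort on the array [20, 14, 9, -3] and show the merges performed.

Divide and conquer:
  Merge [20] + [14] -> [14, 20]
  Merge [9] + [-3] -> [-3, 9]
  Merge [14, 20] + [-3, 9] -> [-3, 9, 14, 20]


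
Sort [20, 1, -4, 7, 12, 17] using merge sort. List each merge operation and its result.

Divide and conquer:
  Merge [1] + [-4] -> [-4, 1]
  Merge [20] + [-4, 1] -> [-4, 1, 20]
  Merge [12] + [17] -> [12, 17]
  Merge [7] + [12, 17] -> [7, 12, 17]
  Merge [-4, 1, 20] + [7, 12, 17] -> [-4, 1, 7, 12, 17, 20]


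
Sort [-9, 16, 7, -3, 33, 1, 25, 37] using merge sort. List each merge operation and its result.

Divide and conquer:
  Merge [-9] + [16] -> [-9, 16]
  Merge [7] + [-3] -> [-3, 7]
  Merge [-9, 16] + [-3, 7] -> [-9, -3, 7, 16]
  Merge [33] + [1] -> [1, 33]
  Merge [25] + [37] -> [25, 37]
  Merge [1, 33] + [25, 37] -> [1, 25, 33, 37]
  Merge [-9, -3, 7, 16] + [1, 25, 33, 37] -> [-9, -3, 1, 7, 16, 25, 33, 37]


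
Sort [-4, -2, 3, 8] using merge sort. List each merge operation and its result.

Divide and conquer:
  Merge [-4] + [-2] -> [-4, -2]
  Merge [3] + [8] -> [3, 8]
  Merge [-4, -2] + [3, 8] -> [-4, -2, 3, 8]


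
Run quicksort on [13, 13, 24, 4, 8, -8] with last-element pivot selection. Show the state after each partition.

Partition 1: pivot=-8 at index 0 -> [-8, 13, 24, 4, 8, 13]
Partition 2: pivot=13 at index 4 -> [-8, 13, 4, 8, 13, 24]
Partition 3: pivot=8 at index 2 -> [-8, 4, 8, 13, 13, 24]


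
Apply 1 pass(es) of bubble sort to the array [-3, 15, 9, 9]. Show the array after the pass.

After pass 1: [-3, 9, 9, 15] (2 swaps)
Total swaps: 2


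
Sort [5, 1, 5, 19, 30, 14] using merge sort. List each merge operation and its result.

Divide and conquer:
  Merge [1] + [5] -> [1, 5]
  Merge [5] + [1, 5] -> [1, 5, 5]
  Merge [30] + [14] -> [14, 30]
  Merge [19] + [14, 30] -> [14, 19, 30]
  Merge [1, 5, 5] + [14, 19, 30] -> [1, 5, 5, 14, 19, 30]


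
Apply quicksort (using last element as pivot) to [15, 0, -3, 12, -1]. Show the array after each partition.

Partition 1: pivot=-1 at index 1 -> [-3, -1, 15, 12, 0]
Partition 2: pivot=0 at index 2 -> [-3, -1, 0, 12, 15]
Partition 3: pivot=15 at index 4 -> [-3, -1, 0, 12, 15]


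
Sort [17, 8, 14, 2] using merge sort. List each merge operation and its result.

Divide and conquer:
  Merge [17] + [8] -> [8, 17]
  Merge [14] + [2] -> [2, 14]
  Merge [8, 17] + [2, 14] -> [2, 8, 14, 17]


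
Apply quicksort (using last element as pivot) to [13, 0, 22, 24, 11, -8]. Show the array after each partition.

Partition 1: pivot=-8 at index 0 -> [-8, 0, 22, 24, 11, 13]
Partition 2: pivot=13 at index 3 -> [-8, 0, 11, 13, 22, 24]
Partition 3: pivot=11 at index 2 -> [-8, 0, 11, 13, 22, 24]
Partition 4: pivot=24 at index 5 -> [-8, 0, 11, 13, 22, 24]


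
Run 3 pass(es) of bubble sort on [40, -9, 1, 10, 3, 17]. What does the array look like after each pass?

After pass 1: [-9, 1, 10, 3, 17, 40] (5 swaps)
After pass 2: [-9, 1, 3, 10, 17, 40] (1 swaps)
After pass 3: [-9, 1, 3, 10, 17, 40] (0 swaps)
Total swaps: 6


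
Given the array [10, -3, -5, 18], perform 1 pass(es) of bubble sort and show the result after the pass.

After pass 1: [-3, -5, 10, 18] (2 swaps)
Total swaps: 2


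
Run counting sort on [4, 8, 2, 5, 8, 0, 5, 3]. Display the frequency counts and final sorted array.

Count array: [1, 0, 1, 1, 1, 2, 0, 0, 2]
(count[i] = number of elements equal to i)
Cumulative count: [1, 1, 2, 3, 4, 6, 6, 6, 8]
Sorted: [0, 2, 3, 4, 5, 5, 8, 8]


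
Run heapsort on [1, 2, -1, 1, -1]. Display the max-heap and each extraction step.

Build heap: [2, 1, -1, 1, -1]
Extract 2: [1, 1, -1, -1, 2]
Extract 1: [1, -1, -1, 1, 2]
Extract 1: [-1, -1, 1, 1, 2]
Extract -1: [-1, -1, 1, 1, 2]


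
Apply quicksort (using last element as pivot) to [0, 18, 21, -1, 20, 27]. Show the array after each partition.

Partition 1: pivot=27 at index 5 -> [0, 18, 21, -1, 20, 27]
Partition 2: pivot=20 at index 3 -> [0, 18, -1, 20, 21, 27]
Partition 3: pivot=-1 at index 0 -> [-1, 18, 0, 20, 21, 27]
Partition 4: pivot=0 at index 1 -> [-1, 0, 18, 20, 21, 27]


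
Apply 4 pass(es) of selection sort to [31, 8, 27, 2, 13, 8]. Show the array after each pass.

Pass 1: Select minimum 2 at index 3, swap -> [2, 8, 27, 31, 13, 8]
Pass 2: Select minimum 8 at index 1, swap -> [2, 8, 27, 31, 13, 8]
Pass 3: Select minimum 8 at index 5, swap -> [2, 8, 8, 31, 13, 27]
Pass 4: Select minimum 13 at index 4, swap -> [2, 8, 8, 13, 31, 27]


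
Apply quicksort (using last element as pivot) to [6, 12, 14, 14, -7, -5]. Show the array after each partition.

Partition 1: pivot=-5 at index 1 -> [-7, -5, 14, 14, 6, 12]
Partition 2: pivot=12 at index 3 -> [-7, -5, 6, 12, 14, 14]
Partition 3: pivot=14 at index 5 -> [-7, -5, 6, 12, 14, 14]


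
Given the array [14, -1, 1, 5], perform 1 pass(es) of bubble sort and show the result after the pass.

After pass 1: [-1, 1, 5, 14] (3 swaps)
Total swaps: 3


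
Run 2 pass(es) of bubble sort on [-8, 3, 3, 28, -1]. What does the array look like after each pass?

After pass 1: [-8, 3, 3, -1, 28] (1 swaps)
After pass 2: [-8, 3, -1, 3, 28] (1 swaps)
Total swaps: 2


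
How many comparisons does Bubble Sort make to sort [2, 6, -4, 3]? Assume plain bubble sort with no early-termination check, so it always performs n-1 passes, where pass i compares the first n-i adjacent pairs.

Pass 1: compare adjacent pairs (0,1)..(2,3) = 3 comparison(s), 2 swap(s) -> [2, -4, 3, 6]
Pass 2: compare adjacent pairs (0,1)..(1,2) = 2 comparison(s), 1 swap(s) -> [-4, 2, 3, 6]
Pass 3: compare adjacent pairs (0,1)..(0,1) = 1 comparison(s), 0 swap(s) -> [-4, 2, 3, 6]
Total comparisons: 3 + 2 + 1 = 6


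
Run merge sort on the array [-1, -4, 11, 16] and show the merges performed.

Divide and conquer:
  Merge [-1] + [-4] -> [-4, -1]
  Merge [11] + [16] -> [11, 16]
  Merge [-4, -1] + [11, 16] -> [-4, -1, 11, 16]


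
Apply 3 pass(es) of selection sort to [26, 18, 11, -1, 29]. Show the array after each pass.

Pass 1: Select minimum -1 at index 3, swap -> [-1, 18, 11, 26, 29]
Pass 2: Select minimum 11 at index 2, swap -> [-1, 11, 18, 26, 29]
Pass 3: Select minimum 18 at index 2, swap -> [-1, 11, 18, 26, 29]


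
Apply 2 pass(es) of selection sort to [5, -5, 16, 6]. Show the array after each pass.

Pass 1: Select minimum -5 at index 1, swap -> [-5, 5, 16, 6]
Pass 2: Select minimum 5 at index 1, swap -> [-5, 5, 16, 6]


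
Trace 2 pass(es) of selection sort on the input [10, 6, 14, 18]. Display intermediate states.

Pass 1: Select minimum 6 at index 1, swap -> [6, 10, 14, 18]
Pass 2: Select minimum 10 at index 1, swap -> [6, 10, 14, 18]


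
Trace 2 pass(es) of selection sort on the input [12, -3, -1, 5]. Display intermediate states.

Pass 1: Select minimum -3 at index 1, swap -> [-3, 12, -1, 5]
Pass 2: Select minimum -1 at index 2, swap -> [-3, -1, 12, 5]


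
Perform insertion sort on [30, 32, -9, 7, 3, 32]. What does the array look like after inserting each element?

First element 30 is already 'sorted'
Insert 32: shifted 0 elements -> [30, 32, -9, 7, 3, 32]
Insert -9: shifted 2 elements -> [-9, 30, 32, 7, 3, 32]
Insert 7: shifted 2 elements -> [-9, 7, 30, 32, 3, 32]
Insert 3: shifted 3 elements -> [-9, 3, 7, 30, 32, 32]
Insert 32: shifted 0 elements -> [-9, 3, 7, 30, 32, 32]


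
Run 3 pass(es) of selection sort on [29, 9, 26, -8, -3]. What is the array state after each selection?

Pass 1: Select minimum -8 at index 3, swap -> [-8, 9, 26, 29, -3]
Pass 2: Select minimum -3 at index 4, swap -> [-8, -3, 26, 29, 9]
Pass 3: Select minimum 9 at index 4, swap -> [-8, -3, 9, 29, 26]


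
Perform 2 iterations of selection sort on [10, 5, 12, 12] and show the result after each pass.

Pass 1: Select minimum 5 at index 1, swap -> [5, 10, 12, 12]
Pass 2: Select minimum 10 at index 1, swap -> [5, 10, 12, 12]


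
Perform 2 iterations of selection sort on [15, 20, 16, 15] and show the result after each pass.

Pass 1: Select minimum 15 at index 0, swap -> [15, 20, 16, 15]
Pass 2: Select minimum 15 at index 3, swap -> [15, 15, 16, 20]


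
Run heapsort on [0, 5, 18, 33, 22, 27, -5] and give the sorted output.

Build heap: [33, 22, 27, 5, 0, 18, -5]
Extract 33: [27, 22, 18, 5, 0, -5, 33]
Extract 27: [22, 5, 18, -5, 0, 27, 33]
Extract 22: [18, 5, 0, -5, 22, 27, 33]
Extract 18: [5, -5, 0, 18, 22, 27, 33]
Extract 5: [0, -5, 5, 18, 22, 27, 33]
Extract 0: [-5, 0, 5, 18, 22, 27, 33]


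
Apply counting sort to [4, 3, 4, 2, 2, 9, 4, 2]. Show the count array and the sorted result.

Count array: [0, 0, 3, 1, 3, 0, 0, 0, 0, 1]
(count[i] = number of elements equal to i)
Cumulative count: [0, 0, 3, 4, 7, 7, 7, 7, 7, 8]
Sorted: [2, 2, 2, 3, 4, 4, 4, 9]


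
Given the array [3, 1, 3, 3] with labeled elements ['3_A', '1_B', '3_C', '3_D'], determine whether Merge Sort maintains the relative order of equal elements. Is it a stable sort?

Trace Merge Sort on the labeled array (the key is the number; the letter only tracks identity):
  Merge [3_A] + [1_B] -> [1_B, 3_A]
  Merge [3_C] + [3_D] -> [3_C, 3_D]
  Merge [1_B, 3_A] + [3_C, 3_D] -> [1_B, 3_A, 3_C, 3_D]
Final order: [1_B, 3_A, 3_C, 3_D]
Equal keys:
  value 3: originally 3_A, 3_C, 3_D; after sorting 3_A, 3_C, 3_D -> order preserved
All equal keys kept their original relative order. Merge Sort is stable: when the heads of the two halves are equal the merge takes from the left half first.
Answer: Stable


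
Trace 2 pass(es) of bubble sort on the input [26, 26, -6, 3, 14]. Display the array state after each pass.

After pass 1: [26, -6, 3, 14, 26] (3 swaps)
After pass 2: [-6, 3, 14, 26, 26] (3 swaps)
Total swaps: 6


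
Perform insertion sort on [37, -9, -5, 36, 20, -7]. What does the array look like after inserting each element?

First element 37 is already 'sorted'
Insert -9: shifted 1 elements -> [-9, 37, -5, 36, 20, -7]
Insert -5: shifted 1 elements -> [-9, -5, 37, 36, 20, -7]
Insert 36: shifted 1 elements -> [-9, -5, 36, 37, 20, -7]
Insert 20: shifted 2 elements -> [-9, -5, 20, 36, 37, -7]
Insert -7: shifted 4 elements -> [-9, -7, -5, 20, 36, 37]


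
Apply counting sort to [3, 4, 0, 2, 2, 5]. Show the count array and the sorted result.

Count array: [1, 0, 2, 1, 1, 1]
(count[i] = number of elements equal to i)
Cumulative count: [1, 1, 3, 4, 5, 6]
Sorted: [0, 2, 2, 3, 4, 5]


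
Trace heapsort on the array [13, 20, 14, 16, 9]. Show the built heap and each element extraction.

Build heap: [20, 16, 14, 13, 9]
Extract 20: [16, 13, 14, 9, 20]
Extract 16: [14, 13, 9, 16, 20]
Extract 14: [13, 9, 14, 16, 20]
Extract 13: [9, 13, 14, 16, 20]


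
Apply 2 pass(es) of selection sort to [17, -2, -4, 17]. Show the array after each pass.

Pass 1: Select minimum -4 at index 2, swap -> [-4, -2, 17, 17]
Pass 2: Select minimum -2 at index 1, swap -> [-4, -2, 17, 17]


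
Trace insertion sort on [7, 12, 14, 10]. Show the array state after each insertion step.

First element 7 is already 'sorted'
Insert 12: shifted 0 elements -> [7, 12, 14, 10]
Insert 14: shifted 0 elements -> [7, 12, 14, 10]
Insert 10: shifted 2 elements -> [7, 10, 12, 14]


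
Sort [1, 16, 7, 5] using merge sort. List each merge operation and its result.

Divide and conquer:
  Merge [1] + [16] -> [1, 16]
  Merge [7] + [5] -> [5, 7]
  Merge [1, 16] + [5, 7] -> [1, 5, 7, 16]


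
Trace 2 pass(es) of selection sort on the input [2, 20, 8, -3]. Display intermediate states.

Pass 1: Select minimum -3 at index 3, swap -> [-3, 20, 8, 2]
Pass 2: Select minimum 2 at index 3, swap -> [-3, 2, 8, 20]


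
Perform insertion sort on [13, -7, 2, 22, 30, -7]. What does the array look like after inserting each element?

First element 13 is already 'sorted'
Insert -7: shifted 1 elements -> [-7, 13, 2, 22, 30, -7]
Insert 2: shifted 1 elements -> [-7, 2, 13, 22, 30, -7]
Insert 22: shifted 0 elements -> [-7, 2, 13, 22, 30, -7]
Insert 30: shifted 0 elements -> [-7, 2, 13, 22, 30, -7]
Insert -7: shifted 4 elements -> [-7, -7, 2, 13, 22, 30]


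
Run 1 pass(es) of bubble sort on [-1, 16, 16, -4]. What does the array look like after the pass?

After pass 1: [-1, 16, -4, 16] (1 swaps)
Total swaps: 1


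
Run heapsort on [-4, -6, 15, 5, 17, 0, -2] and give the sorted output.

Build heap: [17, 5, 15, -4, -6, 0, -2]
Extract 17: [15, 5, 0, -4, -6, -2, 17]
Extract 15: [5, -2, 0, -4, -6, 15, 17]
Extract 5: [0, -2, -6, -4, 5, 15, 17]
Extract 0: [-2, -4, -6, 0, 5, 15, 17]
Extract -2: [-4, -6, -2, 0, 5, 15, 17]
Extract -4: [-6, -4, -2, 0, 5, 15, 17]


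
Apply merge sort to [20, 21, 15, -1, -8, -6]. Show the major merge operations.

Divide and conquer:
  Merge [21] + [15] -> [15, 21]
  Merge [20] + [15, 21] -> [15, 20, 21]
  Merge [-8] + [-6] -> [-8, -6]
  Merge [-1] + [-8, -6] -> [-8, -6, -1]
  Merge [15, 20, 21] + [-8, -6, -1] -> [-8, -6, -1, 15, 20, 21]


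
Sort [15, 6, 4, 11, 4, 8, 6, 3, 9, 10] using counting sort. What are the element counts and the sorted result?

Count array: [0, 0, 0, 1, 2, 0, 2, 0, 1, 1, 1, 1, 0, 0, 0, 1]
(count[i] = number of elements equal to i)
Cumulative count: [0, 0, 0, 1, 3, 3, 5, 5, 6, 7, 8, 9, 9, 9, 9, 10]
Sorted: [3, 4, 4, 6, 6, 8, 9, 10, 11, 15]


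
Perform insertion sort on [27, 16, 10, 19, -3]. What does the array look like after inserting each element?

First element 27 is already 'sorted'
Insert 16: shifted 1 elements -> [16, 27, 10, 19, -3]
Insert 10: shifted 2 elements -> [10, 16, 27, 19, -3]
Insert 19: shifted 1 elements -> [10, 16, 19, 27, -3]
Insert -3: shifted 4 elements -> [-3, 10, 16, 19, 27]


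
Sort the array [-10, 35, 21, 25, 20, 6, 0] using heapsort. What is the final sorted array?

Build heap: [35, 25, 21, -10, 20, 6, 0]
Extract 35: [25, 20, 21, -10, 0, 6, 35]
Extract 25: [21, 20, 6, -10, 0, 25, 35]
Extract 21: [20, 0, 6, -10, 21, 25, 35]
Extract 20: [6, 0, -10, 20, 21, 25, 35]
Extract 6: [0, -10, 6, 20, 21, 25, 35]
Extract 0: [-10, 0, 6, 20, 21, 25, 35]


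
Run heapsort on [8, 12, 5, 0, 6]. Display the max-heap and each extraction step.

Build heap: [12, 8, 5, 0, 6]
Extract 12: [8, 6, 5, 0, 12]
Extract 8: [6, 0, 5, 8, 12]
Extract 6: [5, 0, 6, 8, 12]
Extract 5: [0, 5, 6, 8, 12]


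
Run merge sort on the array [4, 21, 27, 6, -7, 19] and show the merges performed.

Divide and conquer:
  Merge [21] + [27] -> [21, 27]
  Merge [4] + [21, 27] -> [4, 21, 27]
  Merge [-7] + [19] -> [-7, 19]
  Merge [6] + [-7, 19] -> [-7, 6, 19]
  Merge [4, 21, 27] + [-7, 6, 19] -> [-7, 4, 6, 19, 21, 27]


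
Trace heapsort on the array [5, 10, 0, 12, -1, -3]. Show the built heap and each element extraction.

Build heap: [12, 10, 0, 5, -1, -3]
Extract 12: [10, 5, 0, -3, -1, 12]
Extract 10: [5, -1, 0, -3, 10, 12]
Extract 5: [0, -1, -3, 5, 10, 12]
Extract 0: [-1, -3, 0, 5, 10, 12]
Extract -1: [-3, -1, 0, 5, 10, 12]


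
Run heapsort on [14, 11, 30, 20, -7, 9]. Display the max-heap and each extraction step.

Build heap: [30, 20, 14, 11, -7, 9]
Extract 30: [20, 11, 14, 9, -7, 30]
Extract 20: [14, 11, -7, 9, 20, 30]
Extract 14: [11, 9, -7, 14, 20, 30]
Extract 11: [9, -7, 11, 14, 20, 30]
Extract 9: [-7, 9, 11, 14, 20, 30]


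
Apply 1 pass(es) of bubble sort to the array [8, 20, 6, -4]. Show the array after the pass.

After pass 1: [8, 6, -4, 20] (2 swaps)
Total swaps: 2


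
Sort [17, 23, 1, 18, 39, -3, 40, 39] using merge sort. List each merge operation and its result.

Divide and conquer:
  Merge [17] + [23] -> [17, 23]
  Merge [1] + [18] -> [1, 18]
  Merge [17, 23] + [1, 18] -> [1, 17, 18, 23]
  Merge [39] + [-3] -> [-3, 39]
  Merge [40] + [39] -> [39, 40]
  Merge [-3, 39] + [39, 40] -> [-3, 39, 39, 40]
  Merge [1, 17, 18, 23] + [-3, 39, 39, 40] -> [-3, 1, 17, 18, 23, 39, 39, 40]


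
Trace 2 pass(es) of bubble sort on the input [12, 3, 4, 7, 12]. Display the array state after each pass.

After pass 1: [3, 4, 7, 12, 12] (3 swaps)
After pass 2: [3, 4, 7, 12, 12] (0 swaps)
Total swaps: 3


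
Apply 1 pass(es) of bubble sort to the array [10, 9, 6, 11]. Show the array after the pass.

After pass 1: [9, 6, 10, 11] (2 swaps)
Total swaps: 2


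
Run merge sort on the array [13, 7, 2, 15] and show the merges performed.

Divide and conquer:
  Merge [13] + [7] -> [7, 13]
  Merge [2] + [15] -> [2, 15]
  Merge [7, 13] + [2, 15] -> [2, 7, 13, 15]


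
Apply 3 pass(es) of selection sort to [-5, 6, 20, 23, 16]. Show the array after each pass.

Pass 1: Select minimum -5 at index 0, swap -> [-5, 6, 20, 23, 16]
Pass 2: Select minimum 6 at index 1, swap -> [-5, 6, 20, 23, 16]
Pass 3: Select minimum 16 at index 4, swap -> [-5, 6, 16, 23, 20]


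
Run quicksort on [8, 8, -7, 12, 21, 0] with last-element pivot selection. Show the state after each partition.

Partition 1: pivot=0 at index 1 -> [-7, 0, 8, 12, 21, 8]
Partition 2: pivot=8 at index 3 -> [-7, 0, 8, 8, 21, 12]
Partition 3: pivot=12 at index 4 -> [-7, 0, 8, 8, 12, 21]


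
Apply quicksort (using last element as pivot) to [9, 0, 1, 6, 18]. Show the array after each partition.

Partition 1: pivot=18 at index 4 -> [9, 0, 1, 6, 18]
Partition 2: pivot=6 at index 2 -> [0, 1, 6, 9, 18]
Partition 3: pivot=1 at index 1 -> [0, 1, 6, 9, 18]


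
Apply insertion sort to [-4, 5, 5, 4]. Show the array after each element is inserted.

First element -4 is already 'sorted'
Insert 5: shifted 0 elements -> [-4, 5, 5, 4]
Insert 5: shifted 0 elements -> [-4, 5, 5, 4]
Insert 4: shifted 2 elements -> [-4, 4, 5, 5]


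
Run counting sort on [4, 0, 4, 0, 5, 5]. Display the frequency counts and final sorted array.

Count array: [2, 0, 0, 0, 2, 2]
(count[i] = number of elements equal to i)
Cumulative count: [2, 2, 2, 2, 4, 6]
Sorted: [0, 0, 4, 4, 5, 5]


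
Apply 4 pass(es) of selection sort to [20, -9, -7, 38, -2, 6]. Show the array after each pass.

Pass 1: Select minimum -9 at index 1, swap -> [-9, 20, -7, 38, -2, 6]
Pass 2: Select minimum -7 at index 2, swap -> [-9, -7, 20, 38, -2, 6]
Pass 3: Select minimum -2 at index 4, swap -> [-9, -7, -2, 38, 20, 6]
Pass 4: Select minimum 6 at index 5, swap -> [-9, -7, -2, 6, 20, 38]


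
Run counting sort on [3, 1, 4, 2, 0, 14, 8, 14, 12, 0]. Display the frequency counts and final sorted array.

Count array: [2, 1, 1, 1, 1, 0, 0, 0, 1, 0, 0, 0, 1, 0, 2]
(count[i] = number of elements equal to i)
Cumulative count: [2, 3, 4, 5, 6, 6, 6, 6, 7, 7, 7, 7, 8, 8, 10]
Sorted: [0, 0, 1, 2, 3, 4, 8, 12, 14, 14]


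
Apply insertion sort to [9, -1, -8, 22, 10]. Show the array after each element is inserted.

First element 9 is already 'sorted'
Insert -1: shifted 1 elements -> [-1, 9, -8, 22, 10]
Insert -8: shifted 2 elements -> [-8, -1, 9, 22, 10]
Insert 22: shifted 0 elements -> [-8, -1, 9, 22, 10]
Insert 10: shifted 1 elements -> [-8, -1, 9, 10, 22]


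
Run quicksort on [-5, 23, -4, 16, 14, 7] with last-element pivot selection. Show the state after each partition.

Partition 1: pivot=7 at index 2 -> [-5, -4, 7, 16, 14, 23]
Partition 2: pivot=-4 at index 1 -> [-5, -4, 7, 16, 14, 23]
Partition 3: pivot=23 at index 5 -> [-5, -4, 7, 16, 14, 23]
Partition 4: pivot=14 at index 3 -> [-5, -4, 7, 14, 16, 23]


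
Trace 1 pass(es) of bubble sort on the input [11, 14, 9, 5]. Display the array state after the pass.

After pass 1: [11, 9, 5, 14] (2 swaps)
Total swaps: 2


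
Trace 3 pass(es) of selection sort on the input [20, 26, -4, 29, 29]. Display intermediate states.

Pass 1: Select minimum -4 at index 2, swap -> [-4, 26, 20, 29, 29]
Pass 2: Select minimum 20 at index 2, swap -> [-4, 20, 26, 29, 29]
Pass 3: Select minimum 26 at index 2, swap -> [-4, 20, 26, 29, 29]


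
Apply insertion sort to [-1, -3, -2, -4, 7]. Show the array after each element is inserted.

First element -1 is already 'sorted'
Insert -3: shifted 1 elements -> [-3, -1, -2, -4, 7]
Insert -2: shifted 1 elements -> [-3, -2, -1, -4, 7]
Insert -4: shifted 3 elements -> [-4, -3, -2, -1, 7]
Insert 7: shifted 0 elements -> [-4, -3, -2, -1, 7]


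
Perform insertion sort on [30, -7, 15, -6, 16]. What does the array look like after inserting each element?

First element 30 is already 'sorted'
Insert -7: shifted 1 elements -> [-7, 30, 15, -6, 16]
Insert 15: shifted 1 elements -> [-7, 15, 30, -6, 16]
Insert -6: shifted 2 elements -> [-7, -6, 15, 30, 16]
Insert 16: shifted 1 elements -> [-7, -6, 15, 16, 30]


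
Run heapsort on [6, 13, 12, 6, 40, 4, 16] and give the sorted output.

Build heap: [40, 13, 16, 6, 6, 4, 12]
Extract 40: [16, 13, 12, 6, 6, 4, 40]
Extract 16: [13, 6, 12, 4, 6, 16, 40]
Extract 13: [12, 6, 6, 4, 13, 16, 40]
Extract 12: [6, 4, 6, 12, 13, 16, 40]
Extract 6: [6, 4, 6, 12, 13, 16, 40]
Extract 6: [4, 6, 6, 12, 13, 16, 40]


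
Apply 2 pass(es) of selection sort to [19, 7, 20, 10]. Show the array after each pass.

Pass 1: Select minimum 7 at index 1, swap -> [7, 19, 20, 10]
Pass 2: Select minimum 10 at index 3, swap -> [7, 10, 20, 19]


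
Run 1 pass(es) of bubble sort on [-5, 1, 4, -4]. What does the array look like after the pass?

After pass 1: [-5, 1, -4, 4] (1 swaps)
Total swaps: 1


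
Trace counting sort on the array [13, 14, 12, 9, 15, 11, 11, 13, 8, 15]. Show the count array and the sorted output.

Count array: [0, 0, 0, 0, 0, 0, 0, 0, 1, 1, 0, 2, 1, 2, 1, 2]
(count[i] = number of elements equal to i)
Cumulative count: [0, 0, 0, 0, 0, 0, 0, 0, 1, 2, 2, 4, 5, 7, 8, 10]
Sorted: [8, 9, 11, 11, 12, 13, 13, 14, 15, 15]


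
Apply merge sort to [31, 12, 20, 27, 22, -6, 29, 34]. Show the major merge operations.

Divide and conquer:
  Merge [31] + [12] -> [12, 31]
  Merge [20] + [27] -> [20, 27]
  Merge [12, 31] + [20, 27] -> [12, 20, 27, 31]
  Merge [22] + [-6] -> [-6, 22]
  Merge [29] + [34] -> [29, 34]
  Merge [-6, 22] + [29, 34] -> [-6, 22, 29, 34]
  Merge [12, 20, 27, 31] + [-6, 22, 29, 34] -> [-6, 12, 20, 22, 27, 29, 31, 34]


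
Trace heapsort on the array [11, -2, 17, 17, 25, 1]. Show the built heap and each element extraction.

Build heap: [25, 17, 17, 11, -2, 1]
Extract 25: [17, 11, 17, 1, -2, 25]
Extract 17: [17, 11, -2, 1, 17, 25]
Extract 17: [11, 1, -2, 17, 17, 25]
Extract 11: [1, -2, 11, 17, 17, 25]
Extract 1: [-2, 1, 11, 17, 17, 25]


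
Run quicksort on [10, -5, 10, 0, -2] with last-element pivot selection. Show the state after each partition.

Partition 1: pivot=-2 at index 1 -> [-5, -2, 10, 0, 10]
Partition 2: pivot=10 at index 4 -> [-5, -2, 10, 0, 10]
Partition 3: pivot=0 at index 2 -> [-5, -2, 0, 10, 10]


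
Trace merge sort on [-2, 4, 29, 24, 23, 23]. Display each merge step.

Divide and conquer:
  Merge [4] + [29] -> [4, 29]
  Merge [-2] + [4, 29] -> [-2, 4, 29]
  Merge [23] + [23] -> [23, 23]
  Merge [24] + [23, 23] -> [23, 23, 24]
  Merge [-2, 4, 29] + [23, 23, 24] -> [-2, 4, 23, 23, 24, 29]


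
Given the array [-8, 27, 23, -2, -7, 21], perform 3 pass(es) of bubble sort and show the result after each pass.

After pass 1: [-8, 23, -2, -7, 21, 27] (4 swaps)
After pass 2: [-8, -2, -7, 21, 23, 27] (3 swaps)
After pass 3: [-8, -7, -2, 21, 23, 27] (1 swaps)
Total swaps: 8


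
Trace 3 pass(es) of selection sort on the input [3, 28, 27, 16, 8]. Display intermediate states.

Pass 1: Select minimum 3 at index 0, swap -> [3, 28, 27, 16, 8]
Pass 2: Select minimum 8 at index 4, swap -> [3, 8, 27, 16, 28]
Pass 3: Select minimum 16 at index 3, swap -> [3, 8, 16, 27, 28]


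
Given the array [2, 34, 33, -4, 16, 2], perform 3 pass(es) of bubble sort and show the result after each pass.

After pass 1: [2, 33, -4, 16, 2, 34] (4 swaps)
After pass 2: [2, -4, 16, 2, 33, 34] (3 swaps)
After pass 3: [-4, 2, 2, 16, 33, 34] (2 swaps)
Total swaps: 9


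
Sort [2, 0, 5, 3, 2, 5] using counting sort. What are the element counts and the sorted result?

Count array: [1, 0, 2, 1, 0, 2]
(count[i] = number of elements equal to i)
Cumulative count: [1, 1, 3, 4, 4, 6]
Sorted: [0, 2, 2, 3, 5, 5]


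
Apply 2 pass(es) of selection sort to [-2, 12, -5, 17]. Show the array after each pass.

Pass 1: Select minimum -5 at index 2, swap -> [-5, 12, -2, 17]
Pass 2: Select minimum -2 at index 2, swap -> [-5, -2, 12, 17]


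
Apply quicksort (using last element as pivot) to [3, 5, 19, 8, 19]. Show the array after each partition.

Partition 1: pivot=19 at index 4 -> [3, 5, 19, 8, 19]
Partition 2: pivot=8 at index 2 -> [3, 5, 8, 19, 19]
Partition 3: pivot=5 at index 1 -> [3, 5, 8, 19, 19]


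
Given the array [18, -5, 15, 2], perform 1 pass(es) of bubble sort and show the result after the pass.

After pass 1: [-5, 15, 2, 18] (3 swaps)
Total swaps: 3


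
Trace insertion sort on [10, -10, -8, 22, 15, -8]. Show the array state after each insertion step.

First element 10 is already 'sorted'
Insert -10: shifted 1 elements -> [-10, 10, -8, 22, 15, -8]
Insert -8: shifted 1 elements -> [-10, -8, 10, 22, 15, -8]
Insert 22: shifted 0 elements -> [-10, -8, 10, 22, 15, -8]
Insert 15: shifted 1 elements -> [-10, -8, 10, 15, 22, -8]
Insert -8: shifted 3 elements -> [-10, -8, -8, 10, 15, 22]


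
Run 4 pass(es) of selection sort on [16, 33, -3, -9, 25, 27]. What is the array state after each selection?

Pass 1: Select minimum -9 at index 3, swap -> [-9, 33, -3, 16, 25, 27]
Pass 2: Select minimum -3 at index 2, swap -> [-9, -3, 33, 16, 25, 27]
Pass 3: Select minimum 16 at index 3, swap -> [-9, -3, 16, 33, 25, 27]
Pass 4: Select minimum 25 at index 4, swap -> [-9, -3, 16, 25, 33, 27]


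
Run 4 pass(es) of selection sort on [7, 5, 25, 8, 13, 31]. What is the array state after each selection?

Pass 1: Select minimum 5 at index 1, swap -> [5, 7, 25, 8, 13, 31]
Pass 2: Select minimum 7 at index 1, swap -> [5, 7, 25, 8, 13, 31]
Pass 3: Select minimum 8 at index 3, swap -> [5, 7, 8, 25, 13, 31]
Pass 4: Select minimum 13 at index 4, swap -> [5, 7, 8, 13, 25, 31]


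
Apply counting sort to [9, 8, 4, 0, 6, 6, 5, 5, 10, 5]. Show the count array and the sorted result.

Count array: [1, 0, 0, 0, 1, 3, 2, 0, 1, 1, 1]
(count[i] = number of elements equal to i)
Cumulative count: [1, 1, 1, 1, 2, 5, 7, 7, 8, 9, 10]
Sorted: [0, 4, 5, 5, 5, 6, 6, 8, 9, 10]


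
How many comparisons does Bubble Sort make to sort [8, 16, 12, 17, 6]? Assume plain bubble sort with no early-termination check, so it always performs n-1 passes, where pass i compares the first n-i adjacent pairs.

Pass 1: compare adjacent pairs (0,1)..(3,4) = 4 comparison(s), 2 swap(s) -> [8, 12, 16, 6, 17]
Pass 2: compare adjacent pairs (0,1)..(2,3) = 3 comparison(s), 1 swap(s) -> [8, 12, 6, 16, 17]
Pass 3: compare adjacent pairs (0,1)..(1,2) = 2 comparison(s), 1 swap(s) -> [8, 6, 12, 16, 17]
Pass 4: compare adjacent pairs (0,1)..(0,1) = 1 comparison(s), 1 swap(s) -> [6, 8, 12, 16, 17]
Total comparisons: 4 + 3 + 2 + 1 = 10


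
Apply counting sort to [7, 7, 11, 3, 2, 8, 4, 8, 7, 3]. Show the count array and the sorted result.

Count array: [0, 0, 1, 2, 1, 0, 0, 3, 2, 0, 0, 1]
(count[i] = number of elements equal to i)
Cumulative count: [0, 0, 1, 3, 4, 4, 4, 7, 9, 9, 9, 10]
Sorted: [2, 3, 3, 4, 7, 7, 7, 8, 8, 11]


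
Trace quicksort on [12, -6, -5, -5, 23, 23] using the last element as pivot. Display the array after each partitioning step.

Partition 1: pivot=23 at index 5 -> [12, -6, -5, -5, 23, 23]
Partition 2: pivot=23 at index 4 -> [12, -6, -5, -5, 23, 23]
Partition 3: pivot=-5 at index 2 -> [-6, -5, -5, 12, 23, 23]
Partition 4: pivot=-5 at index 1 -> [-6, -5, -5, 12, 23, 23]


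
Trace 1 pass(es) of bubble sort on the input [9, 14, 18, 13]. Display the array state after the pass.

After pass 1: [9, 14, 13, 18] (1 swaps)
Total swaps: 1


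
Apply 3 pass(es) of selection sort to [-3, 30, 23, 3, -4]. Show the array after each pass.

Pass 1: Select minimum -4 at index 4, swap -> [-4, 30, 23, 3, -3]
Pass 2: Select minimum -3 at index 4, swap -> [-4, -3, 23, 3, 30]
Pass 3: Select minimum 3 at index 3, swap -> [-4, -3, 3, 23, 30]


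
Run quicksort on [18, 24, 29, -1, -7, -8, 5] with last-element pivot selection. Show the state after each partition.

Partition 1: pivot=5 at index 3 -> [-1, -7, -8, 5, 24, 29, 18]
Partition 2: pivot=-8 at index 0 -> [-8, -7, -1, 5, 24, 29, 18]
Partition 3: pivot=-1 at index 2 -> [-8, -7, -1, 5, 24, 29, 18]
Partition 4: pivot=18 at index 4 -> [-8, -7, -1, 5, 18, 29, 24]
Partition 5: pivot=24 at index 5 -> [-8, -7, -1, 5, 18, 24, 29]


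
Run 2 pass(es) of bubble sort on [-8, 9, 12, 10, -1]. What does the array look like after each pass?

After pass 1: [-8, 9, 10, -1, 12] (2 swaps)
After pass 2: [-8, 9, -1, 10, 12] (1 swaps)
Total swaps: 3


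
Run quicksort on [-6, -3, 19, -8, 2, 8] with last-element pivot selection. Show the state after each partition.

Partition 1: pivot=8 at index 4 -> [-6, -3, -8, 2, 8, 19]
Partition 2: pivot=2 at index 3 -> [-6, -3, -8, 2, 8, 19]
Partition 3: pivot=-8 at index 0 -> [-8, -3, -6, 2, 8, 19]
Partition 4: pivot=-6 at index 1 -> [-8, -6, -3, 2, 8, 19]


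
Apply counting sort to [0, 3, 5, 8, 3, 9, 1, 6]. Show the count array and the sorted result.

Count array: [1, 1, 0, 2, 0, 1, 1, 0, 1, 1]
(count[i] = number of elements equal to i)
Cumulative count: [1, 2, 2, 4, 4, 5, 6, 6, 7, 8]
Sorted: [0, 1, 3, 3, 5, 6, 8, 9]


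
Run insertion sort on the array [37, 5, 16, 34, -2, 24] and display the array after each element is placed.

First element 37 is already 'sorted'
Insert 5: shifted 1 elements -> [5, 37, 16, 34, -2, 24]
Insert 16: shifted 1 elements -> [5, 16, 37, 34, -2, 24]
Insert 34: shifted 1 elements -> [5, 16, 34, 37, -2, 24]
Insert -2: shifted 4 elements -> [-2, 5, 16, 34, 37, 24]
Insert 24: shifted 2 elements -> [-2, 5, 16, 24, 34, 37]


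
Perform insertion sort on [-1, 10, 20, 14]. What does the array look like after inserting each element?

First element -1 is already 'sorted'
Insert 10: shifted 0 elements -> [-1, 10, 20, 14]
Insert 20: shifted 0 elements -> [-1, 10, 20, 14]
Insert 14: shifted 1 elements -> [-1, 10, 14, 20]


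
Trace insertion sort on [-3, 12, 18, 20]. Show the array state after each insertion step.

First element -3 is already 'sorted'
Insert 12: shifted 0 elements -> [-3, 12, 18, 20]
Insert 18: shifted 0 elements -> [-3, 12, 18, 20]
Insert 20: shifted 0 elements -> [-3, 12, 18, 20]


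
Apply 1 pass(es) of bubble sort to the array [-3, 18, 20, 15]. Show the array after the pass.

After pass 1: [-3, 18, 15, 20] (1 swaps)
Total swaps: 1


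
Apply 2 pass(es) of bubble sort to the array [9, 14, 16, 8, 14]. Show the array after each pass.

After pass 1: [9, 14, 8, 14, 16] (2 swaps)
After pass 2: [9, 8, 14, 14, 16] (1 swaps)
Total swaps: 3


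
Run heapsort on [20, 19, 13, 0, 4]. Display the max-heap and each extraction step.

Build heap: [20, 19, 13, 0, 4]
Extract 20: [19, 4, 13, 0, 20]
Extract 19: [13, 4, 0, 19, 20]
Extract 13: [4, 0, 13, 19, 20]
Extract 4: [0, 4, 13, 19, 20]


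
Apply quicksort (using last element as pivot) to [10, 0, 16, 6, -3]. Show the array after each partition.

Partition 1: pivot=-3 at index 0 -> [-3, 0, 16, 6, 10]
Partition 2: pivot=10 at index 3 -> [-3, 0, 6, 10, 16]
Partition 3: pivot=6 at index 2 -> [-3, 0, 6, 10, 16]


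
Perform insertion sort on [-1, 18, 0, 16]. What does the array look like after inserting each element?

First element -1 is already 'sorted'
Insert 18: shifted 0 elements -> [-1, 18, 0, 16]
Insert 0: shifted 1 elements -> [-1, 0, 18, 16]
Insert 16: shifted 1 elements -> [-1, 0, 16, 18]


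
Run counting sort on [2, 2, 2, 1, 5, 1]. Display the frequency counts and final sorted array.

Count array: [0, 2, 3, 0, 0, 1]
(count[i] = number of elements equal to i)
Cumulative count: [0, 2, 5, 5, 5, 6]
Sorted: [1, 1, 2, 2, 2, 5]


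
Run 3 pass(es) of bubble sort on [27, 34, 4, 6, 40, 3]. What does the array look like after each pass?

After pass 1: [27, 4, 6, 34, 3, 40] (3 swaps)
After pass 2: [4, 6, 27, 3, 34, 40] (3 swaps)
After pass 3: [4, 6, 3, 27, 34, 40] (1 swaps)
Total swaps: 7


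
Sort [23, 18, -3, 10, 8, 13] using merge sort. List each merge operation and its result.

Divide and conquer:
  Merge [18] + [-3] -> [-3, 18]
  Merge [23] + [-3, 18] -> [-3, 18, 23]
  Merge [8] + [13] -> [8, 13]
  Merge [10] + [8, 13] -> [8, 10, 13]
  Merge [-3, 18, 23] + [8, 10, 13] -> [-3, 8, 10, 13, 18, 23]


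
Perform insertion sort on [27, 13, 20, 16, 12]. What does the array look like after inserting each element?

First element 27 is already 'sorted'
Insert 13: shifted 1 elements -> [13, 27, 20, 16, 12]
Insert 20: shifted 1 elements -> [13, 20, 27, 16, 12]
Insert 16: shifted 2 elements -> [13, 16, 20, 27, 12]
Insert 12: shifted 4 elements -> [12, 13, 16, 20, 27]


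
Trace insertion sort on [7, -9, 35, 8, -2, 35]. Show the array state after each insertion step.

First element 7 is already 'sorted'
Insert -9: shifted 1 elements -> [-9, 7, 35, 8, -2, 35]
Insert 35: shifted 0 elements -> [-9, 7, 35, 8, -2, 35]
Insert 8: shifted 1 elements -> [-9, 7, 8, 35, -2, 35]
Insert -2: shifted 3 elements -> [-9, -2, 7, 8, 35, 35]
Insert 35: shifted 0 elements -> [-9, -2, 7, 8, 35, 35]


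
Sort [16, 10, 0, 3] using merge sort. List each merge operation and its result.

Divide and conquer:
  Merge [16] + [10] -> [10, 16]
  Merge [0] + [3] -> [0, 3]
  Merge [10, 16] + [0, 3] -> [0, 3, 10, 16]


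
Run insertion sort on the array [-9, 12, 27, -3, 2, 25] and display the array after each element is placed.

First element -9 is already 'sorted'
Insert 12: shifted 0 elements -> [-9, 12, 27, -3, 2, 25]
Insert 27: shifted 0 elements -> [-9, 12, 27, -3, 2, 25]
Insert -3: shifted 2 elements -> [-9, -3, 12, 27, 2, 25]
Insert 2: shifted 2 elements -> [-9, -3, 2, 12, 27, 25]
Insert 25: shifted 1 elements -> [-9, -3, 2, 12, 25, 27]


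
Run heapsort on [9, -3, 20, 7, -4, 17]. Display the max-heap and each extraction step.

Build heap: [20, 7, 17, -3, -4, 9]
Extract 20: [17, 7, 9, -3, -4, 20]
Extract 17: [9, 7, -4, -3, 17, 20]
Extract 9: [7, -3, -4, 9, 17, 20]
Extract 7: [-3, -4, 7, 9, 17, 20]
Extract -3: [-4, -3, 7, 9, 17, 20]


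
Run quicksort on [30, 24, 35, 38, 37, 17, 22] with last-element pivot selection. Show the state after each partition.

Partition 1: pivot=22 at index 1 -> [17, 22, 35, 38, 37, 30, 24]
Partition 2: pivot=24 at index 2 -> [17, 22, 24, 38, 37, 30, 35]
Partition 3: pivot=35 at index 4 -> [17, 22, 24, 30, 35, 38, 37]
Partition 4: pivot=37 at index 5 -> [17, 22, 24, 30, 35, 37, 38]


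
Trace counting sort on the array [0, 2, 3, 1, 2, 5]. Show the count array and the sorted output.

Count array: [1, 1, 2, 1, 0, 1]
(count[i] = number of elements equal to i)
Cumulative count: [1, 2, 4, 5, 5, 6]
Sorted: [0, 1, 2, 2, 3, 5]


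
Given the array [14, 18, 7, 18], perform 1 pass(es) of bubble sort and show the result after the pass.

After pass 1: [14, 7, 18, 18] (1 swaps)
Total swaps: 1


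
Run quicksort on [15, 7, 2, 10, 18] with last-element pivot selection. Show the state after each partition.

Partition 1: pivot=18 at index 4 -> [15, 7, 2, 10, 18]
Partition 2: pivot=10 at index 2 -> [7, 2, 10, 15, 18]
Partition 3: pivot=2 at index 0 -> [2, 7, 10, 15, 18]


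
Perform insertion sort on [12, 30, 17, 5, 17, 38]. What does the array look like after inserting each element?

First element 12 is already 'sorted'
Insert 30: shifted 0 elements -> [12, 30, 17, 5, 17, 38]
Insert 17: shifted 1 elements -> [12, 17, 30, 5, 17, 38]
Insert 5: shifted 3 elements -> [5, 12, 17, 30, 17, 38]
Insert 17: shifted 1 elements -> [5, 12, 17, 17, 30, 38]
Insert 38: shifted 0 elements -> [5, 12, 17, 17, 30, 38]


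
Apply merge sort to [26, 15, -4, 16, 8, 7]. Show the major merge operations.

Divide and conquer:
  Merge [15] + [-4] -> [-4, 15]
  Merge [26] + [-4, 15] -> [-4, 15, 26]
  Merge [8] + [7] -> [7, 8]
  Merge [16] + [7, 8] -> [7, 8, 16]
  Merge [-4, 15, 26] + [7, 8, 16] -> [-4, 7, 8, 15, 16, 26]


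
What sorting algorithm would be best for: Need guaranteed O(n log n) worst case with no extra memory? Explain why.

Best choice: Heapsort
Reason: Heapsort is O(n log n) worst case and sorts in-place; quicksort can degrade to O(n^2)


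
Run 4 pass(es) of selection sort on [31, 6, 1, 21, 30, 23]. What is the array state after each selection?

Pass 1: Select minimum 1 at index 2, swap -> [1, 6, 31, 21, 30, 23]
Pass 2: Select minimum 6 at index 1, swap -> [1, 6, 31, 21, 30, 23]
Pass 3: Select minimum 21 at index 3, swap -> [1, 6, 21, 31, 30, 23]
Pass 4: Select minimum 23 at index 5, swap -> [1, 6, 21, 23, 30, 31]


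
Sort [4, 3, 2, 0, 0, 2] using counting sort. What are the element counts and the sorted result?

Count array: [2, 0, 2, 1, 1]
(count[i] = number of elements equal to i)
Cumulative count: [2, 2, 4, 5, 6]
Sorted: [0, 0, 2, 2, 3, 4]


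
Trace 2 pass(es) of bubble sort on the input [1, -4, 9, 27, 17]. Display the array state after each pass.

After pass 1: [-4, 1, 9, 17, 27] (2 swaps)
After pass 2: [-4, 1, 9, 17, 27] (0 swaps)
Total swaps: 2
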